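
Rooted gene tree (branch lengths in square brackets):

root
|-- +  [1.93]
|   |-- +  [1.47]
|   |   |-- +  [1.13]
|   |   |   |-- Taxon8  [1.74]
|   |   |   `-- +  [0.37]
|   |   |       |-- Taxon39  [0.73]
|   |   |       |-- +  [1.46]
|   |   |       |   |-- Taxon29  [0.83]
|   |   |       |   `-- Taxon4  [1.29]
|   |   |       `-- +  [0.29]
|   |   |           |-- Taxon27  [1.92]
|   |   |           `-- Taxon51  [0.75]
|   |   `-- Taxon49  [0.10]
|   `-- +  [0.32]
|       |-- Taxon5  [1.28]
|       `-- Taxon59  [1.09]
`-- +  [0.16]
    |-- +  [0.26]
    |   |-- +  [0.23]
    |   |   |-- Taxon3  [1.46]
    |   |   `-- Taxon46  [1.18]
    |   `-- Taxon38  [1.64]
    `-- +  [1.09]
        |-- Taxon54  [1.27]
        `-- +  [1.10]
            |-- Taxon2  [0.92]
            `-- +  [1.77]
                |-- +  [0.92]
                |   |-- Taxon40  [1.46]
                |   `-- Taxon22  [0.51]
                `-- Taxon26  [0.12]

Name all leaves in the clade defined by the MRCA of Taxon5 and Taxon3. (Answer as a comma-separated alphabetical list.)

Taxon2, Taxon22, Taxon26, Taxon27, Taxon29, Taxon3, Taxon38, Taxon39, Taxon4, Taxon40, Taxon46, Taxon49, Taxon5, Taxon51, Taxon54, Taxon59, Taxon8

Tracing Taxon5: it sits inside (Taxon5,Taxon59).
Tracing Taxon3: it sits inside (Taxon3,Taxon46).
The smallest clade enclosing both is the whole tree (their MRCA is the root), so the answer is all 17 tips in alphabetical order.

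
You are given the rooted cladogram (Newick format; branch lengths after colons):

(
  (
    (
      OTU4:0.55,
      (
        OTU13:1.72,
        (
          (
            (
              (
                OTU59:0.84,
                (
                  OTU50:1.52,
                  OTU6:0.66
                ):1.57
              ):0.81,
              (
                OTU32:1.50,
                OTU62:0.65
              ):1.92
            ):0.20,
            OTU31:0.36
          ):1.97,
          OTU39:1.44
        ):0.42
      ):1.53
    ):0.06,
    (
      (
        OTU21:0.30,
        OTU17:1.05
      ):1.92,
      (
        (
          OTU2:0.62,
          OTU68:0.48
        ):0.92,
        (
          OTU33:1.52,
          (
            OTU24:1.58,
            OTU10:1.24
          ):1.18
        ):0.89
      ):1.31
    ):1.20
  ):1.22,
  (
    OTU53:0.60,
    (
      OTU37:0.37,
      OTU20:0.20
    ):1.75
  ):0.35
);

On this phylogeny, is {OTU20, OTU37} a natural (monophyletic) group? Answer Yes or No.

The most recent common ancestor of these taxa subtends (OTU37,OTU20).
That clade has exactly 2 tips — every listed taxon and nothing else — so the group is monophyletic.

Yes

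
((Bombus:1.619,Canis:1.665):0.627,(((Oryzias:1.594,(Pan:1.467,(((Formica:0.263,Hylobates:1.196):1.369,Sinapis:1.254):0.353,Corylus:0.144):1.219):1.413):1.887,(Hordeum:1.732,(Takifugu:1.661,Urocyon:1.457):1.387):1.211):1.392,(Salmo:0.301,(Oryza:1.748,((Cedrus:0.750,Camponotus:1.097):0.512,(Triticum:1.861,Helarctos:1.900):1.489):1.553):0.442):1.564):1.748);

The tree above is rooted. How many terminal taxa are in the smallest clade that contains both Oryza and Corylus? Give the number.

The MRCA of Oryza and Corylus is the node subtending (((Oryzias,(Pan,(((Formica,Hylobates),Sinapis),Corylus))),(Hordeum,(Takifugu,Urocyon))),(Salmo,(Oryza,((Cedrus,Camponotus),(Triticum,Helarctos))))).
That clade contains 15 terminal taxa: Camponotus, Cedrus, Corylus, Formica, Helarctos, Hordeum, Hylobates, Oryza, Oryzias, Pan, Salmo, Sinapis, Takifugu, Triticum, Urocyon.

15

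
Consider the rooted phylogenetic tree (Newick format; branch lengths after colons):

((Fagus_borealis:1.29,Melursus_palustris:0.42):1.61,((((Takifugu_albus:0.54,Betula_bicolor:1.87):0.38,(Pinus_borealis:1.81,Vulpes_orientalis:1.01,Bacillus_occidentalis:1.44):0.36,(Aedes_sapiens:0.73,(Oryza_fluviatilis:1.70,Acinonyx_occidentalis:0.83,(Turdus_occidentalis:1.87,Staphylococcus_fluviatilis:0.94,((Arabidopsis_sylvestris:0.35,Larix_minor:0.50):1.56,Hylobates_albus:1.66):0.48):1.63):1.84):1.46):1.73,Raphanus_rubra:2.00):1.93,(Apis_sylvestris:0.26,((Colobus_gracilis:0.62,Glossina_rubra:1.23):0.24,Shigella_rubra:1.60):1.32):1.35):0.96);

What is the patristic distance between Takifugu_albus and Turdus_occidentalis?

7.72

The path runs Takifugu_albus → … → MRCA → … → Turdus_occidentalis; the MRCA is the node subtending ((Takifugu_albus,Betula_bicolor),(Pinus_borealis,Vulpes_orientalis,Bacillus_occidentalis),(Aedes_sapiens,(Oryza_fluviatilis,Acinonyx_occidentalis,(Turdus_occidentalis,Staphylococcus_fluviatilis,((Arabidopsis_sylvestris,Larix_minor),Hylobates_albus))))).
Branch lengths along that path: 0.54 + 0.38 + 1.46 + 1.84 + 1.63 + 1.87 = 7.72.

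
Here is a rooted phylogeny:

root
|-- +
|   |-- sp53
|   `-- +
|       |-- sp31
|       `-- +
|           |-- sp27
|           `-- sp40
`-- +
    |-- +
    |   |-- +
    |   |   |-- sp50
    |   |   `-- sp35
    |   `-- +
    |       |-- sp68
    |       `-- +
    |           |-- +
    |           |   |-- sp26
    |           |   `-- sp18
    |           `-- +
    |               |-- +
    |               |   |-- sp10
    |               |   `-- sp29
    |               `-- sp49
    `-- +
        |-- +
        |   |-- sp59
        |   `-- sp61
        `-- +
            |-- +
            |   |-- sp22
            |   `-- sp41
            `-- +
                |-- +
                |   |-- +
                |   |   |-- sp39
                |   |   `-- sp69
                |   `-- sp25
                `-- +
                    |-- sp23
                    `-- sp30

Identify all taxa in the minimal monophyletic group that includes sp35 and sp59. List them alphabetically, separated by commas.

Tracing sp35: it sits inside (sp50,sp35).
Tracing sp59: it sits inside (sp59,sp61).
The smallest clade enclosing both is (((sp50,sp35),(sp68,((sp26,sp18),((sp10,sp29),sp49)))),((sp59,sp61),((sp22,sp41),(((sp39,sp69),sp25),(sp23,sp30))))); the answer is its 17 terminal taxa in alphabetical order.

sp10, sp18, sp22, sp23, sp25, sp26, sp29, sp30, sp35, sp39, sp41, sp49, sp50, sp59, sp61, sp68, sp69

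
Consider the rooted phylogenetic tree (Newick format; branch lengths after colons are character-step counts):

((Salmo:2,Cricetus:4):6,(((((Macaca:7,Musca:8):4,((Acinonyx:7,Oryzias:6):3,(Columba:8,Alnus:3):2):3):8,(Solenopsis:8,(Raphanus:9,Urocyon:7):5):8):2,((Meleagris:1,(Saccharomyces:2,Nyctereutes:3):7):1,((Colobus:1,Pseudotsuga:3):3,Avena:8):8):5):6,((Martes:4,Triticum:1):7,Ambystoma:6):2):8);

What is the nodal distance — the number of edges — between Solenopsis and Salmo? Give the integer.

The MRCA of Solenopsis and Salmo is the root of the tree.
From Solenopsis up to that node: 5 branches. From Salmo up to the same node: 2 branches. Total: 5 + 2 = 7.

7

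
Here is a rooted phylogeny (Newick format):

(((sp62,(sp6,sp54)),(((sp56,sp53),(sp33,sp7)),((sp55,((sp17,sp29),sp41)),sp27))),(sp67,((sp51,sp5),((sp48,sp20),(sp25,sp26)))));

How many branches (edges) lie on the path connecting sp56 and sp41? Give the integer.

The MRCA of sp56 and sp41 is the node subtending (((sp56,sp53),(sp33,sp7)),((sp55,((sp17,sp29),sp41)),sp27)).
From sp56 up to that node: 3 branches. From sp41 up to the same node: 4 branches. Total: 3 + 4 = 7.

7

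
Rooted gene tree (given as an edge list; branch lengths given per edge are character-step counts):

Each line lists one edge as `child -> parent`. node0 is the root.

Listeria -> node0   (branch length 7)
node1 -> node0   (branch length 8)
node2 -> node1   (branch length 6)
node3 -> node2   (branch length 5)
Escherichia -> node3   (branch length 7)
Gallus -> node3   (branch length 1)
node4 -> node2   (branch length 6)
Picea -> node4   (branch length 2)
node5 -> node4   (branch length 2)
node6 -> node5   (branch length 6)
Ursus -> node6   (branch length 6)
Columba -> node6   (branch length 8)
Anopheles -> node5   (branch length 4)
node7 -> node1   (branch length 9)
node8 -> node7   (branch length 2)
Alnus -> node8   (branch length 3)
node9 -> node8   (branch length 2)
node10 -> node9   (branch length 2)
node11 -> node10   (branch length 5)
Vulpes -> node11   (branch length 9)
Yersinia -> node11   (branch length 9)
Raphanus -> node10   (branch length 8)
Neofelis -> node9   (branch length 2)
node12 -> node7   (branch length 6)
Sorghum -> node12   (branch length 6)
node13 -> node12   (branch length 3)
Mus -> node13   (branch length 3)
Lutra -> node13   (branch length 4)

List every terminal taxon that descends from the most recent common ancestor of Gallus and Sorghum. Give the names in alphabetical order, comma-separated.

Tracing Gallus: it sits inside (Escherichia,Gallus).
Tracing Sorghum: it sits inside (Sorghum,(Mus,Lutra)).
The smallest clade enclosing both is (((Escherichia,Gallus),(Picea,((Ursus,Columba),Anopheles))),((Alnus,(((Vulpes,Yersinia),Raphanus),Neofelis)),(Sorghum,(Mus,Lutra)))); the answer is its 14 terminal taxa in alphabetical order.

Alnus, Anopheles, Columba, Escherichia, Gallus, Lutra, Mus, Neofelis, Picea, Raphanus, Sorghum, Ursus, Vulpes, Yersinia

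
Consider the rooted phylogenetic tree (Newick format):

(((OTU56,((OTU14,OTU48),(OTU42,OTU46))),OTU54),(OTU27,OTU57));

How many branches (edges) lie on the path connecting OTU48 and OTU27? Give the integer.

7

The MRCA of OTU48 and OTU27 is the root of the tree.
From OTU48 up to that node: 5 branches. From OTU27 up to the same node: 2 branches. Total: 5 + 2 = 7.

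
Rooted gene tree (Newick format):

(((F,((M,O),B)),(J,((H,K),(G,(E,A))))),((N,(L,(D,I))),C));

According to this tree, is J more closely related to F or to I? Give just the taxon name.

The MRCA of J and F subtends ((F,((M,O),B)),(J,((H,K),(G,(E,A))))) (10 taxa).
The MRCA of J and I is the root, subtending the entire tree (15 taxa).
The first is nested inside the second, so J shares a more recent common ancestor with F.

F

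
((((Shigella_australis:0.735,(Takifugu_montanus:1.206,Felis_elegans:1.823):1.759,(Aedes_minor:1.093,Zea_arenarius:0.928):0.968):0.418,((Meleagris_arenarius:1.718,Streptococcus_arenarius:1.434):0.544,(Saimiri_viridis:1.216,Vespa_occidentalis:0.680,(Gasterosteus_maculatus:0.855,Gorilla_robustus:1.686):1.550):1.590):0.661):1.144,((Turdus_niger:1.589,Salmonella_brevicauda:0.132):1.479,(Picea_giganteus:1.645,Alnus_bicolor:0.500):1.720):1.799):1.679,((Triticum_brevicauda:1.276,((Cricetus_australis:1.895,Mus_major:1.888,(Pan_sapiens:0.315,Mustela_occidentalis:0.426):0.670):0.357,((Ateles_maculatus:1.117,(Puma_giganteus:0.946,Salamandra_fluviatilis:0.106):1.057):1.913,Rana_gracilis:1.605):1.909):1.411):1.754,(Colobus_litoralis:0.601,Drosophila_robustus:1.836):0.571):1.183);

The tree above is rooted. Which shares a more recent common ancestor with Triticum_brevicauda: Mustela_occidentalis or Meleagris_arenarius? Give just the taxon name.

The MRCA of Triticum_brevicauda and Mustela_occidentalis subtends (Triticum_brevicauda,((Cricetus_australis,Mus_major,(Pan_sapiens,Mustela_occidentalis)),((Ateles_maculatus,(Puma_giganteus,Salamandra_fluviatilis)),Rana_gracilis))) (9 taxa).
The MRCA of Triticum_brevicauda and Meleagris_arenarius is the root, subtending the entire tree (26 taxa).
The first is nested inside the second, so Triticum_brevicauda shares a more recent common ancestor with Mustela_occidentalis.

Mustela_occidentalis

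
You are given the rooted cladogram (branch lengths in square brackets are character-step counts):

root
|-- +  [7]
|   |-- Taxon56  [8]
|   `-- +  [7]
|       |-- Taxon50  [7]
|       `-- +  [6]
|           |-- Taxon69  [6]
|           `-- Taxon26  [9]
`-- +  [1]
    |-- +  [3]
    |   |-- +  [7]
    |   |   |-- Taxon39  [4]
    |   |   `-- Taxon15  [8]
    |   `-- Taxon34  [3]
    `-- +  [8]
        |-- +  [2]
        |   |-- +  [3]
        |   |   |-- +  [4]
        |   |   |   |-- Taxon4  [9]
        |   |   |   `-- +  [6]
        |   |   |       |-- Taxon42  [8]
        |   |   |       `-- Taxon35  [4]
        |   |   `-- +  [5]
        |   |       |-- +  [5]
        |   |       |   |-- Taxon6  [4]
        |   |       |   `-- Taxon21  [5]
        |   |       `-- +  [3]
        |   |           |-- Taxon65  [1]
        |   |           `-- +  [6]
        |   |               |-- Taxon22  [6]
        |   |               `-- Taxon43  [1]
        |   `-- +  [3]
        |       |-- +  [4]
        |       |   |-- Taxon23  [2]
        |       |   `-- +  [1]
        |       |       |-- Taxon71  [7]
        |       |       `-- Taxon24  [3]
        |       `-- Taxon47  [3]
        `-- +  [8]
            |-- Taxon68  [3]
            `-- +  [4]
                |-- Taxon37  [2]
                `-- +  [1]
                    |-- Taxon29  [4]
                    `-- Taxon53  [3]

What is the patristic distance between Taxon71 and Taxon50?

The path runs Taxon71 → … → MRCA → … → Taxon50; the MRCA is the root of the tree.
Branch lengths along that path: 7 + 1 + 4 + 3 + 2 + 8 + 1 + 7 + 7 + 7 = 47.

47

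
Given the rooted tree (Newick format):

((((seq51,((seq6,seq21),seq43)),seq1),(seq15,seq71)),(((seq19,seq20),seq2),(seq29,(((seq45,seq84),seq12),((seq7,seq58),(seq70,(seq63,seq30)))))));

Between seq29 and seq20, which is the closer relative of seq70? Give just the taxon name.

The MRCA of seq70 and seq29 subtends (seq29,(((seq45,seq84),seq12),((seq7,seq58),(seq70,(seq63,seq30))))) (9 taxa).
The MRCA of seq70 and seq20 subtends (((seq19,seq20),seq2),(seq29,(((seq45,seq84),seq12),((seq7,seq58),(seq70,(seq63,seq30)))))) (12 taxa).
The first is nested inside the second, so seq70 shares a more recent common ancestor with seq29.

seq29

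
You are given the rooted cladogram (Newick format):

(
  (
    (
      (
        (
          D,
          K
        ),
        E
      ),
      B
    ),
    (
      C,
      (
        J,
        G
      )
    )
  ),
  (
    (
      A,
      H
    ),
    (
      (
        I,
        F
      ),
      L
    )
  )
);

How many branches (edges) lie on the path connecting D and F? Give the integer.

The MRCA of D and F is the root of the tree.
From D up to that node: 5 branches. From F up to the same node: 4 branches. Total: 5 + 4 = 9.

9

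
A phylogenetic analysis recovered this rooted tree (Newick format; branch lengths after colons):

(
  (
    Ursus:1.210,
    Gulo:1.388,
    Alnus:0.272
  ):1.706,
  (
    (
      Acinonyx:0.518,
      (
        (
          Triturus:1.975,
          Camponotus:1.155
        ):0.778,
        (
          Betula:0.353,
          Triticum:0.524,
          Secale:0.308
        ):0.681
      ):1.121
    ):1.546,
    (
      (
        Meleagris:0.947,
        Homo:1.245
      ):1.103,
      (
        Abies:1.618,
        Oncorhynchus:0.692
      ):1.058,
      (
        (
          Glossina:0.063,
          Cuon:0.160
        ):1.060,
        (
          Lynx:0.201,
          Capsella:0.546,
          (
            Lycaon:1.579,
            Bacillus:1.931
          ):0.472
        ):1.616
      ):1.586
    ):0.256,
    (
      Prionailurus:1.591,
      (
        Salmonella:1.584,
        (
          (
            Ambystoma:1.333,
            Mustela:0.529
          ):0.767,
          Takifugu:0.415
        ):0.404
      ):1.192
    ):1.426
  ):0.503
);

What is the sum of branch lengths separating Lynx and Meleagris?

5.453

The path runs Lynx → … → MRCA → … → Meleagris; the MRCA is the node subtending ((Meleagris,Homo),(Abies,Oncorhynchus),((Glossina,Cuon),(Lynx,Capsella,(Lycaon,Bacillus)))).
Branch lengths along that path: 0.201 + 1.616 + 1.586 + 1.103 + 0.947 = 5.453.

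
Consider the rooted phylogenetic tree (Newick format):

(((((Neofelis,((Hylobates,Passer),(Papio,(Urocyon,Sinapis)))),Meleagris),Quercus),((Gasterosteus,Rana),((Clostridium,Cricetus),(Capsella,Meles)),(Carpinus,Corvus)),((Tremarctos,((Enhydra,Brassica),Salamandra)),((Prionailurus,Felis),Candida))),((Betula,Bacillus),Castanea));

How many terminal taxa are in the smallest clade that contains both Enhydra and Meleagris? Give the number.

23

The MRCA of Enhydra and Meleagris is the node subtending ((((Neofelis,((Hylobates,Passer),(Papio,(Urocyon,Sinapis)))),Meleagris),Quercus),((Gasterosteus,Rana),((Clostridium,Cricetus),(Capsella,Meles)),(Carpinus,Corvus)),((Tremarctos,((Enhydra,Brassica),Salamandra)),((Prionailurus,Felis),Candida))).
That clade contains 23 terminal taxa: Brassica, Candida, Capsella, Carpinus, Clostridium, Corvus, Cricetus, Enhydra, Felis, Gasterosteus, Hylobates, Meleagris, Meles, Neofelis, Papio, Passer, Prionailurus, Quercus, Rana, Salamandra, Sinapis, Tremarctos, Urocyon.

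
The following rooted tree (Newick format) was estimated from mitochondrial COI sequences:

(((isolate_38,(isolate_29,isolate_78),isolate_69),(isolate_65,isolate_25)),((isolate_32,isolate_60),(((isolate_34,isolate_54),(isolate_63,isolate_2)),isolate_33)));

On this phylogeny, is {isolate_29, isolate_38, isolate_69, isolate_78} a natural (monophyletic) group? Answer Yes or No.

Yes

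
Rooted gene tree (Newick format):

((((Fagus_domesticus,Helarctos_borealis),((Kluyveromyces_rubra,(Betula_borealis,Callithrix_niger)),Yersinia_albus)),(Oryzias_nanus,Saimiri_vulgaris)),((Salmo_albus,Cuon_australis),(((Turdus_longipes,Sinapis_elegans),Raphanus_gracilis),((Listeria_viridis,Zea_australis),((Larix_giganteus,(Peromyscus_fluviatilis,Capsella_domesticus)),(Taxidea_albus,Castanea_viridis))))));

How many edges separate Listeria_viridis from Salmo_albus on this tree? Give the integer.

6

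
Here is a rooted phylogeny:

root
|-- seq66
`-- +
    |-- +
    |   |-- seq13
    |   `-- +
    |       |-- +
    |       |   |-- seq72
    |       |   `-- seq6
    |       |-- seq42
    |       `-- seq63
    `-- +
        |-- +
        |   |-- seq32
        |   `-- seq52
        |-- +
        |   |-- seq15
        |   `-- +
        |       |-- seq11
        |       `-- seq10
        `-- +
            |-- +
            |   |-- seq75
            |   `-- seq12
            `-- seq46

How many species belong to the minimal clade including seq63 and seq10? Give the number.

13

The MRCA of seq63 and seq10 is the node subtending ((seq13,((seq72,seq6),seq42,seq63)),((seq32,seq52),(seq15,(seq11,seq10)),((seq75,seq12),seq46))).
That clade contains 13 terminal taxa: seq10, seq11, seq12, seq13, seq15, seq32, seq42, seq46, seq52, seq6, seq63, seq72, seq75.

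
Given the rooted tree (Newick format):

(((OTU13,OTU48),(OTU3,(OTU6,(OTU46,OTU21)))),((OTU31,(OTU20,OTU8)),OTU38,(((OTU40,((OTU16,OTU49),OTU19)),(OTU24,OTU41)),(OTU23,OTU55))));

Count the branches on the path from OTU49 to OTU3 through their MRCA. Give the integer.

The MRCA of OTU49 and OTU3 is the root of the tree.
From OTU49 up to that node: 7 branches. From OTU3 up to the same node: 3 branches. Total: 7 + 3 = 10.

10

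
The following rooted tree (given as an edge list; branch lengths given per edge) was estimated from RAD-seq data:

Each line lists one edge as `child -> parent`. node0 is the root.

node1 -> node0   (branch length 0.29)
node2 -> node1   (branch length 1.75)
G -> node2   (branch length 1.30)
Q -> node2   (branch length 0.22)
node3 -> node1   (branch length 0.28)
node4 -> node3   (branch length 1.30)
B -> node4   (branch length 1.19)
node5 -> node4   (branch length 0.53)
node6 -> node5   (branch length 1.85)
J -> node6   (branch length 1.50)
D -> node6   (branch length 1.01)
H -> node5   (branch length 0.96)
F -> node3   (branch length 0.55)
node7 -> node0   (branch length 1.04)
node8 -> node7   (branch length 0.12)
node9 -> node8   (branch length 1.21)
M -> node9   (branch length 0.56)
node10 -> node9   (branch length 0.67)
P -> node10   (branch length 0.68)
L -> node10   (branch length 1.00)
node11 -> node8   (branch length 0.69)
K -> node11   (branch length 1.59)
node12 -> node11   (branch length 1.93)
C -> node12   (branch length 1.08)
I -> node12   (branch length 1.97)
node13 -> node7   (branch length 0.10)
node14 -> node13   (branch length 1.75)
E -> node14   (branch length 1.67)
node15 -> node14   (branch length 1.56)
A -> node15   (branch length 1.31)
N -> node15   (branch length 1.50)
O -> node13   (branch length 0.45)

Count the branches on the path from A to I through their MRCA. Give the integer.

The MRCA of A and I is the node subtending (((M,(P,L)),(K,(C,I))),((E,(A,N)),O)).
From A up to that node: 4 branches. From I up to the same node: 4 branches. Total: 4 + 4 = 8.

8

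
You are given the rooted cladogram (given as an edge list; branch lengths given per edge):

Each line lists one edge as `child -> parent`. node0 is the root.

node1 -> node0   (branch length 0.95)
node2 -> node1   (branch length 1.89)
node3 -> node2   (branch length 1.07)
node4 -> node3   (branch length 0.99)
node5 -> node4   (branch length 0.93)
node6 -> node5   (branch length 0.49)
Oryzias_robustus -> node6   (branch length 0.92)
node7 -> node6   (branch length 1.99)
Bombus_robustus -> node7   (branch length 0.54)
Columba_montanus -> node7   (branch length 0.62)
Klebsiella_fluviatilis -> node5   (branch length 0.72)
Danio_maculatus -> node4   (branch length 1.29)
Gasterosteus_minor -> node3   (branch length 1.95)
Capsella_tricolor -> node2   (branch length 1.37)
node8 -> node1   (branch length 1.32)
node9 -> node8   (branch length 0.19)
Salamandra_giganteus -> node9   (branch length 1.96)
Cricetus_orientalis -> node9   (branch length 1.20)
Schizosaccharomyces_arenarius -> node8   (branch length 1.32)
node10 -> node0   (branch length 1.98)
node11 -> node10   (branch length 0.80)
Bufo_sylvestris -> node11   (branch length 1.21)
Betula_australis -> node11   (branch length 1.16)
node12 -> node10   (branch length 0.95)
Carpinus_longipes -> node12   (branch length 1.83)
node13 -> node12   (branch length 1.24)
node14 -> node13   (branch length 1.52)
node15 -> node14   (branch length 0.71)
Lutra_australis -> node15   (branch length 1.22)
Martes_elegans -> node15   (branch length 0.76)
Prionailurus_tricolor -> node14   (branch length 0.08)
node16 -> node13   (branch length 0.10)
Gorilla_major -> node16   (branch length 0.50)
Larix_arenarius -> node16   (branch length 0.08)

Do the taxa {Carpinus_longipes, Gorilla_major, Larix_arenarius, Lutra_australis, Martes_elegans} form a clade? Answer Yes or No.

The MRCA of the listed taxa subtends (Carpinus_longipes,(((Lutra_australis,Martes_elegans),Prionailurus_tricolor),(Gorilla_major,Larix_arenarius))).
That clade also contains Prionailurus_tricolor, which is not in the proposed group, so the group is not monophyletic.

No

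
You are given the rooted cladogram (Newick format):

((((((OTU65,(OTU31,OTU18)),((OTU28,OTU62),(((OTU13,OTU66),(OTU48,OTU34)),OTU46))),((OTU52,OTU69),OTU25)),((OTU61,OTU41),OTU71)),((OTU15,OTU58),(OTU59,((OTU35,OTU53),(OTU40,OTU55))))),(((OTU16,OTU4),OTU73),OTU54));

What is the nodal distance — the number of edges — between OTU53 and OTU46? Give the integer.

The MRCA of OTU53 and OTU46 is the node subtending (((((OTU65,(OTU31,OTU18)),((OTU28,OTU62),(((OTU13,OTU66),(OTU48,OTU34)),OTU46))),((OTU52,OTU69),OTU25)),((OTU61,OTU41),OTU71)),((OTU15,OTU58),(OTU59,((OTU35,OTU53),(OTU40,OTU55))))).
From OTU53 up to that node: 5 branches. From OTU46 up to the same node: 6 branches. Total: 5 + 6 = 11.

11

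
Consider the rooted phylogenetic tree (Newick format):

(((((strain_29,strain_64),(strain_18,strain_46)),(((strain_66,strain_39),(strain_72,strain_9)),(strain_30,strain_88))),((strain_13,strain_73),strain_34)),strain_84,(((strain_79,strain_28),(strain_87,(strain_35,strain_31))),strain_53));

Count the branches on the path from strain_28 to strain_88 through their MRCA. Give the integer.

9

The MRCA of strain_28 and strain_88 is the root of the tree.
From strain_28 up to that node: 4 branches. From strain_88 up to the same node: 5 branches. Total: 4 + 5 = 9.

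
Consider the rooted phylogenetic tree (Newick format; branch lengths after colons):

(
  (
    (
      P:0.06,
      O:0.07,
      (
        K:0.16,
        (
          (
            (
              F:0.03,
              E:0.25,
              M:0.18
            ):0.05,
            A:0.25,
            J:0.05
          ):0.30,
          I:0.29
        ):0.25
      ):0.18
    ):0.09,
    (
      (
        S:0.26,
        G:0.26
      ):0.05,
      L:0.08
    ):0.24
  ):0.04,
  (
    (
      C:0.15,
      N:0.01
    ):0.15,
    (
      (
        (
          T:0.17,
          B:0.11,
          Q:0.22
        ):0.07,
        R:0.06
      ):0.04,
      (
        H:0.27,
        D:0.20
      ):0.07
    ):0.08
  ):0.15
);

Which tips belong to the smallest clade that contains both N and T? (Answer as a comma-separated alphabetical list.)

B, C, D, H, N, Q, R, T

Tracing N: it sits inside (C,N).
Tracing T: it sits inside (T,B,Q).
The smallest clade enclosing both is ((C,N),(((T,B,Q),R),(H,D))); the answer is its 8 terminal taxa in alphabetical order.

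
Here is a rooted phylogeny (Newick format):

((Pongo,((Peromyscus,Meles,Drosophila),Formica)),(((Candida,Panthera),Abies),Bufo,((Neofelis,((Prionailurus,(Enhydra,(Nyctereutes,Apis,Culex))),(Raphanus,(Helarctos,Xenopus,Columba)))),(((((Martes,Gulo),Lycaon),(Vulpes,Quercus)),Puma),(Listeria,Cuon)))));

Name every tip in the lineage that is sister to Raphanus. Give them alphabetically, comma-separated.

Raphanus attaches to the tree at the node subtending (Raphanus,(Helarctos,Xenopus,Columba)).
The other lineage descending from that same node — the sister group — is (Helarctos,Xenopus,Columba); its 3 tips in alphabetical order are the answer.

Columba, Helarctos, Xenopus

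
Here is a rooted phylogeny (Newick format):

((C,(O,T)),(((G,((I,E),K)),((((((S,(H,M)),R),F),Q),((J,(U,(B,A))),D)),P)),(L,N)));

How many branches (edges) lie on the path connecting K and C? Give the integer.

7

The MRCA of K and C is the root of the tree.
From K up to that node: 5 branches. From C up to the same node: 2 branches. Total: 5 + 2 = 7.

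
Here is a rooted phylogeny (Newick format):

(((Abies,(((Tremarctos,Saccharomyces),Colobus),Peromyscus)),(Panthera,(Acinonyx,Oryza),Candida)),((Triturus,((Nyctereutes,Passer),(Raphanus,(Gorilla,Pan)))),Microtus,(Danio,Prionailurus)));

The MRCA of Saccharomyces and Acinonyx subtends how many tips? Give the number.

The MRCA of Saccharomyces and Acinonyx is the node subtending ((Abies,(((Tremarctos,Saccharomyces),Colobus),Peromyscus)),(Panthera,(Acinonyx,Oryza),Candida)).
That clade contains 9 terminal taxa: Abies, Acinonyx, Candida, Colobus, Oryza, Panthera, Peromyscus, Saccharomyces, Tremarctos.

9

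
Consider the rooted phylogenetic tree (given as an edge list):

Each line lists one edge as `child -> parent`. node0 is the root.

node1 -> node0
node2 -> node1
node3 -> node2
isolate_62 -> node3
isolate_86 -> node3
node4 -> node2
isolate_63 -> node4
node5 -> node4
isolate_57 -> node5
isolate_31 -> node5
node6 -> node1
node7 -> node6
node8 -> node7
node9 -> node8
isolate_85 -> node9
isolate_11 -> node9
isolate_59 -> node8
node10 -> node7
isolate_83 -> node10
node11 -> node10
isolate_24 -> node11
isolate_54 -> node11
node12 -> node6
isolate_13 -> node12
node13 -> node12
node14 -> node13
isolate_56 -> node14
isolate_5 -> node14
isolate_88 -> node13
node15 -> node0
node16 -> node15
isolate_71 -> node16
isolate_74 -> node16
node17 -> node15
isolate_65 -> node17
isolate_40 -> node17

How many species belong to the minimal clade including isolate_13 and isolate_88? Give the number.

4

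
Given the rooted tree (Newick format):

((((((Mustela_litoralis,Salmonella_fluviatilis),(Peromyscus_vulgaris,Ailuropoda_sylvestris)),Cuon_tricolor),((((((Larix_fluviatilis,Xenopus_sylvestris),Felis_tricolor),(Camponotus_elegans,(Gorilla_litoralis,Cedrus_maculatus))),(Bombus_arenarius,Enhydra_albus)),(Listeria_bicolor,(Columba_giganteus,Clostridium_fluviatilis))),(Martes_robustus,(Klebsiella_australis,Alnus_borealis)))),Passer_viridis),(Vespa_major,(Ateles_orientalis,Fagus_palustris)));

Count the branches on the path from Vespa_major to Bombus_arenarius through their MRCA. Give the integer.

The MRCA of Vespa_major and Bombus_arenarius is the root of the tree.
From Vespa_major up to that node: 2 branches. From Bombus_arenarius up to the same node: 7 branches. Total: 2 + 7 = 9.

9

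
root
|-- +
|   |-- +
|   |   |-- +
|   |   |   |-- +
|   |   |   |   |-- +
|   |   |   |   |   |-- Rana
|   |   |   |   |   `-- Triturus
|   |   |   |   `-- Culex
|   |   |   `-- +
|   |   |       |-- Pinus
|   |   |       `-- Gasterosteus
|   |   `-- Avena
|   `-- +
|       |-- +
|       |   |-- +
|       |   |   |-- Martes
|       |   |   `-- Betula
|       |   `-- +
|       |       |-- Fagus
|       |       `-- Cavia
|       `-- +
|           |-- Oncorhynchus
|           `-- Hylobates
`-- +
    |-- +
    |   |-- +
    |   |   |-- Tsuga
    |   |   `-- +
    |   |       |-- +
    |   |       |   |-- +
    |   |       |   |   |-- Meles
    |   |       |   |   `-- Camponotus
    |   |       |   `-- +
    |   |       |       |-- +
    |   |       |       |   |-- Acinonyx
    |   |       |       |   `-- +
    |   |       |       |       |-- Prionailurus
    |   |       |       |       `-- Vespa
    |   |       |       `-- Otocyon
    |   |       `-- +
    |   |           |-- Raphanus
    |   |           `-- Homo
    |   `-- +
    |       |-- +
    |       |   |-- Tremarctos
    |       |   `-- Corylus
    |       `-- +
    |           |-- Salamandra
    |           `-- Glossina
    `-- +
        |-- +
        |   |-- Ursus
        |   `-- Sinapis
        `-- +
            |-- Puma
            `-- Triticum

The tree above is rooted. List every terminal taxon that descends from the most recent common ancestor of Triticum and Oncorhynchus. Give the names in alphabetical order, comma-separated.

Tracing Triticum: it sits inside (Puma,Triticum).
Tracing Oncorhynchus: it sits inside (Oncorhynchus,Hylobates).
The smallest clade enclosing both is the whole tree (their MRCA is the root), so the answer is all 29 tips in alphabetical order.

Acinonyx, Avena, Betula, Camponotus, Cavia, Corylus, Culex, Fagus, Gasterosteus, Glossina, Homo, Hylobates, Martes, Meles, Oncorhynchus, Otocyon, Pinus, Prionailurus, Puma, Rana, Raphanus, Salamandra, Sinapis, Tremarctos, Triticum, Triturus, Tsuga, Ursus, Vespa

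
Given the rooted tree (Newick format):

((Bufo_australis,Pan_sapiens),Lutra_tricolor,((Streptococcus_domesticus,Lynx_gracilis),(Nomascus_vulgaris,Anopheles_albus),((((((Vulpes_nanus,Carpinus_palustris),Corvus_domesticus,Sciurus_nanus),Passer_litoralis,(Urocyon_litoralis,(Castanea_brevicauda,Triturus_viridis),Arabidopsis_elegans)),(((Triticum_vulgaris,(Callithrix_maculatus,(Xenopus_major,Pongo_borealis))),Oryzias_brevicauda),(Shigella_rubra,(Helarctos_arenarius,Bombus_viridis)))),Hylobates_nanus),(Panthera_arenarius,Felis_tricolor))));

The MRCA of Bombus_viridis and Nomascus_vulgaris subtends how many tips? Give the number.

24

The MRCA of Bombus_viridis and Nomascus_vulgaris is the node subtending ((Streptococcus_domesticus,Lynx_gracilis),(Nomascus_vulgaris,Anopheles_albus),((((((Vulpes_nanus,Carpinus_palustris),Corvus_domesticus,Sciurus_nanus),Passer_litoralis,(Urocyon_litoralis,(Castanea_brevicauda,Triturus_viridis),Arabidopsis_elegans)),(((Triticum_vulgaris,(Callithrix_maculatus,(Xenopus_major,Pongo_borealis))),Oryzias_brevicauda),(Shigella_rubra,(Helarctos_arenarius,Bombus_viridis)))),Hylobates_nanus),(Panthera_arenarius,Felis_tricolor))).
That clade contains 24 terminal taxa: Anopheles_albus, Arabidopsis_elegans, Bombus_viridis, Callithrix_maculatus, Carpinus_palustris, Castanea_brevicauda, Corvus_domesticus, Felis_tricolor, Helarctos_arenarius, Hylobates_nanus, Lynx_gracilis, Nomascus_vulgaris, Oryzias_brevicauda, Panthera_arenarius, Passer_litoralis, Pongo_borealis, Sciurus_nanus, Shigella_rubra, Streptococcus_domesticus, Triticum_vulgaris, Triturus_viridis, Urocyon_litoralis, Vulpes_nanus, Xenopus_major.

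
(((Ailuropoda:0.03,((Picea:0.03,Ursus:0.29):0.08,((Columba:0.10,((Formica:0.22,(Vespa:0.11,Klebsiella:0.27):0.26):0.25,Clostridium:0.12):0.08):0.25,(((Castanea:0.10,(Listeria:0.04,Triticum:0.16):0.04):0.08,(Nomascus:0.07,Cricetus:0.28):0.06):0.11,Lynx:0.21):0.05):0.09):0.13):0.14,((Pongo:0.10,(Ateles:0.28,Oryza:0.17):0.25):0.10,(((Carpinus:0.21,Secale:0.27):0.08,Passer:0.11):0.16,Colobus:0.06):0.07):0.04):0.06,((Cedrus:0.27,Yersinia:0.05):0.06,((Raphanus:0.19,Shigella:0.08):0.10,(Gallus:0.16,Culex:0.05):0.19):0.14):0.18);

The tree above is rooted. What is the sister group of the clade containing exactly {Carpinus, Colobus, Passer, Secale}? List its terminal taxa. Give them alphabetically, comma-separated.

Ateles, Oryza, Pongo

The clade containing exactly {Carpinus, Colobus, Passer, Secale} attaches to the tree at the node subtending ((Pongo,(Ateles,Oryza)),(((Carpinus,Secale),Passer),Colobus)).
The other lineage descending from that same node — the sister group — is (Pongo,(Ateles,Oryza)); its 3 tips in alphabetical order are the answer.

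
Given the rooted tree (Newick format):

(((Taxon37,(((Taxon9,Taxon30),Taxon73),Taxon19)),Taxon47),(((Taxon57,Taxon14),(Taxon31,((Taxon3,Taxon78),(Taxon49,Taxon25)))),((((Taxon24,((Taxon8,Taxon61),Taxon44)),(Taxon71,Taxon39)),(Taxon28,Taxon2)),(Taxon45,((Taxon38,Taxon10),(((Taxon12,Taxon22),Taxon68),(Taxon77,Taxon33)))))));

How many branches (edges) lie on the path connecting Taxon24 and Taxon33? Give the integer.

9

The MRCA of Taxon24 and Taxon33 is the node subtending ((((Taxon24,((Taxon8,Taxon61),Taxon44)),(Taxon71,Taxon39)),(Taxon28,Taxon2)),(Taxon45,((Taxon38,Taxon10),(((Taxon12,Taxon22),Taxon68),(Taxon77,Taxon33))))).
From Taxon24 up to that node: 4 branches. From Taxon33 up to the same node: 5 branches. Total: 4 + 5 = 9.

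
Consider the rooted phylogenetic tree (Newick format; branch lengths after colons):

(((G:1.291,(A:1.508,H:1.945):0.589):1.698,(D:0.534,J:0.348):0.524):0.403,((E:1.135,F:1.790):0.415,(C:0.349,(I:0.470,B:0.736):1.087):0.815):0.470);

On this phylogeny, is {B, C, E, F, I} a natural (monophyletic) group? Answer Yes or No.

The most recent common ancestor of these taxa subtends ((E,F),(C,(I,B))).
That clade has exactly 5 tips — every listed taxon and nothing else — so the group is monophyletic.

Yes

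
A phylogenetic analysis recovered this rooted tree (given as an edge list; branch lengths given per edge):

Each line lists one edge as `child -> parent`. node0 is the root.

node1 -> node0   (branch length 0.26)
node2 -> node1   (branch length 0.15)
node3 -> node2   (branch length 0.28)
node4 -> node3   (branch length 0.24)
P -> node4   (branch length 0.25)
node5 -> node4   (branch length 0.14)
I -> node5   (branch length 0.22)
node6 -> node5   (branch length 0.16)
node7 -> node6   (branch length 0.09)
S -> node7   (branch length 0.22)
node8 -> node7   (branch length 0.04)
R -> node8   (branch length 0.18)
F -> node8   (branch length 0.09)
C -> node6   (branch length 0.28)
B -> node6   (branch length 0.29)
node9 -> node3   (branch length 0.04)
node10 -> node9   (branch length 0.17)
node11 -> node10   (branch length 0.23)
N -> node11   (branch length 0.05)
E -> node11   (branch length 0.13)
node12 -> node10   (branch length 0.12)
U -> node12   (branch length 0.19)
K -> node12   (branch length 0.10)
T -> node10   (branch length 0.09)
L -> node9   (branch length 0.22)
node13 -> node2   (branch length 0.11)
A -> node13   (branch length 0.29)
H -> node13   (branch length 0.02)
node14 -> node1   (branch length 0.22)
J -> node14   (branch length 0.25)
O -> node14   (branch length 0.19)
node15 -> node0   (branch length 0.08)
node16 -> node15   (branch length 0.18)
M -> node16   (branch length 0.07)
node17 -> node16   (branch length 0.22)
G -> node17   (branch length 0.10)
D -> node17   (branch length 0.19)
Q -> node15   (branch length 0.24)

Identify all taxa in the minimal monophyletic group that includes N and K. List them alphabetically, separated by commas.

Tracing N: it sits inside (N,E).
Tracing K: it sits inside (U,K).
The smallest clade enclosing both is ((N,E),(U,K),T); the answer is its 5 terminal taxa in alphabetical order.

E, K, N, T, U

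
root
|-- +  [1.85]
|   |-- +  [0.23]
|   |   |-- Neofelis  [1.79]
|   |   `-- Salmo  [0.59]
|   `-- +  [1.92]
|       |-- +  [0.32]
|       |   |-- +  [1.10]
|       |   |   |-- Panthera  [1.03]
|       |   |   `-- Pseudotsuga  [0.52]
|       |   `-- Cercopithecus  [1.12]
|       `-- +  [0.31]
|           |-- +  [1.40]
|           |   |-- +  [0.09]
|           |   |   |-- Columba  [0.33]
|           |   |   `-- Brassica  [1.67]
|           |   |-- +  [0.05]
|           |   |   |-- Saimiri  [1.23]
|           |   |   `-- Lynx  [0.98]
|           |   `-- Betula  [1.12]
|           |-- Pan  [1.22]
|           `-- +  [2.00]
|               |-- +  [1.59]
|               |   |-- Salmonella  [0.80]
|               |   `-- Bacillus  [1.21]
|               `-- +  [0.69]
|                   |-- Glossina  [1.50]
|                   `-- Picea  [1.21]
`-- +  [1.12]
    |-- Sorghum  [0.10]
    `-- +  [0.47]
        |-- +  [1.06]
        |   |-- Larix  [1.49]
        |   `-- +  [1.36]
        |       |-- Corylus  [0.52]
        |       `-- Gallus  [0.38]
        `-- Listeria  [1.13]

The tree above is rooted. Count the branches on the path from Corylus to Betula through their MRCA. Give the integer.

The MRCA of Corylus and Betula is the root of the tree.
From Corylus up to that node: 5 branches. From Betula up to the same node: 5 branches. Total: 5 + 5 = 10.

10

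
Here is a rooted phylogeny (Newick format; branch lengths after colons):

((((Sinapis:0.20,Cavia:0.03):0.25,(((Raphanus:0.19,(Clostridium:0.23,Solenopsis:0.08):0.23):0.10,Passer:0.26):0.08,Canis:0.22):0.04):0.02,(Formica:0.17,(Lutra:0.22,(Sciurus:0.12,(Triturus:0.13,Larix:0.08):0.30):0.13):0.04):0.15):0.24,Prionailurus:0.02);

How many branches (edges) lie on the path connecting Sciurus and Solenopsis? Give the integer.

10

The MRCA of Sciurus and Solenopsis is the node subtending (((Sinapis,Cavia),(((Raphanus,(Clostridium,Solenopsis)),Passer),Canis)),(Formica,(Lutra,(Sciurus,(Triturus,Larix))))).
From Sciurus up to that node: 4 branches. From Solenopsis up to the same node: 6 branches. Total: 4 + 6 = 10.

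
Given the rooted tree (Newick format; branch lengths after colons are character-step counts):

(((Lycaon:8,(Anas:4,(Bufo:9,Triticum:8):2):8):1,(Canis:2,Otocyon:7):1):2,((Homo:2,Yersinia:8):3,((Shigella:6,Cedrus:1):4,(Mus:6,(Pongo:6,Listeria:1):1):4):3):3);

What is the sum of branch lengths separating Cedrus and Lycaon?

The path runs Cedrus → … → MRCA → … → Lycaon; the MRCA is the root of the tree.
Branch lengths along that path: 1 + 4 + 3 + 3 + 2 + 1 + 8 = 22.

22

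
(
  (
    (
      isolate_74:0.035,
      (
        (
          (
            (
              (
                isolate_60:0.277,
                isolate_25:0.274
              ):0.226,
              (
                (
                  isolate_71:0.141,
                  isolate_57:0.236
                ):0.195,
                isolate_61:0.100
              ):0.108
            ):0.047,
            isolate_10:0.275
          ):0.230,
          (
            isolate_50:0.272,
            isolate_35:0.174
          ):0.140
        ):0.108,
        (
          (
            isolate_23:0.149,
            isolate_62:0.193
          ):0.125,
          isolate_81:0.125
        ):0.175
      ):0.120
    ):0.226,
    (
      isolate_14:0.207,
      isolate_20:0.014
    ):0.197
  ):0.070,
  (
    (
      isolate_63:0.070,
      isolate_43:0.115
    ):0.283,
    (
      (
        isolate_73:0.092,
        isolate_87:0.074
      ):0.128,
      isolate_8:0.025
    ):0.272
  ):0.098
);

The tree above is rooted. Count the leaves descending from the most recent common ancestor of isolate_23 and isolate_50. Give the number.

11

The MRCA of isolate_23 and isolate_50 is the node subtending (((((isolate_60,isolate_25),((isolate_71,isolate_57),isolate_61)),isolate_10),(isolate_50,isolate_35)),((isolate_23,isolate_62),isolate_81)).
That clade contains 11 terminal taxa: isolate_10, isolate_23, isolate_25, isolate_35, isolate_50, isolate_57, isolate_60, isolate_61, isolate_62, isolate_71, isolate_81.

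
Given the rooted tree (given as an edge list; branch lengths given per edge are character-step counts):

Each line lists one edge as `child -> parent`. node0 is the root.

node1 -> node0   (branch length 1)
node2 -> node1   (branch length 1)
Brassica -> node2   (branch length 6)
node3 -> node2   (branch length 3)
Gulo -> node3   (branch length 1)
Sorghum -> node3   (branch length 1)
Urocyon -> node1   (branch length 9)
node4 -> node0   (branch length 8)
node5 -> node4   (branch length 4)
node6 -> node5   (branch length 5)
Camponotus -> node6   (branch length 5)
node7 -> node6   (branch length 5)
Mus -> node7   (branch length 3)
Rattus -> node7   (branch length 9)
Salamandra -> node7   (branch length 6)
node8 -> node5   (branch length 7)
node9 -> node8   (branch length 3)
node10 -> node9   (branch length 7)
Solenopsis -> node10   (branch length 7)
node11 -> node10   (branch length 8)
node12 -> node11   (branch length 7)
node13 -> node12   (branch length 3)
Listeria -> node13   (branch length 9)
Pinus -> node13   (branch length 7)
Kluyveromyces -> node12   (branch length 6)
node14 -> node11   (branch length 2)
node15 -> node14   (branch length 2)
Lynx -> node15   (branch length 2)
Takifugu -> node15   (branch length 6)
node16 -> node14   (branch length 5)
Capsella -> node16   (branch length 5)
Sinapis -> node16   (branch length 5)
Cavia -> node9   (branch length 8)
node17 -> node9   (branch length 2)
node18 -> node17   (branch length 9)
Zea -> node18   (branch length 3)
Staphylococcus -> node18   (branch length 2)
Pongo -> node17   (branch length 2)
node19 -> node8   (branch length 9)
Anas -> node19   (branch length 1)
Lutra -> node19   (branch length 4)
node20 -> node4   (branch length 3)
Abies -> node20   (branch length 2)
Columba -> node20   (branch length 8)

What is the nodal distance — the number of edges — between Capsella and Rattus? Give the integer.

The MRCA of Capsella and Rattus is the node subtending ((Camponotus,(Mus,Rattus,Salamandra)),(((Solenopsis,(((Listeria,Pinus),Kluyveromyces),((Lynx,Takifugu),(Capsella,Sinapis)))),Cavia,((Zea,Staphylococcus),Pongo)),(Anas,Lutra))).
From Capsella up to that node: 7 branches. From Rattus up to the same node: 3 branches. Total: 7 + 3 = 10.

10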